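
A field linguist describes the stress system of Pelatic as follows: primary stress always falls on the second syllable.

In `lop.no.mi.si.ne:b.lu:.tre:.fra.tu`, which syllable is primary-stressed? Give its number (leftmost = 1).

The word has 9 syllables; the second syllable is syllable 2 (no).
Primary stress: syllable 2 → lop.ˈno.mi.si.ne:b.lu:.tre:.fra.tu.

2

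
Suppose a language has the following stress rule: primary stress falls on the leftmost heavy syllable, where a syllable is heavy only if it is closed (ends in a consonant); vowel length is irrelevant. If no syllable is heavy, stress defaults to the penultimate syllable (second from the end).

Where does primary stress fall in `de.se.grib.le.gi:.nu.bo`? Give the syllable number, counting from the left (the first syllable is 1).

Weights: 1 de L, 2 se L, 3 grib H, 4 le L, 5 gi: L, 6 nu L, 7 bo L.
Heavy syllables in the domain: 3. The leftmost is syllable 3 (grib).
Primary stress: syllable 3 → de.se.ˈgrib.le.gi:.nu.bo.

3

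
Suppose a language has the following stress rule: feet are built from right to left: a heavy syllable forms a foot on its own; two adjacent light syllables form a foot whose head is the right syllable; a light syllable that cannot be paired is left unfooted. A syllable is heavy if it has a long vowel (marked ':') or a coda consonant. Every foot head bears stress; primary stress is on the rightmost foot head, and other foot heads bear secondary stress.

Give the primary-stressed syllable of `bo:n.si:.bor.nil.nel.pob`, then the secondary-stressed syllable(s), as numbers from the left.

primary 6, secondary 1, 2, 3, 4, 5

Weights: 1 bo:n H, 2 si: H, 3 bor H, 4 nil H, 5 nel H, 6 pob H.
Parse right to left (heavy = foot alone; LL = one foot; stranded L unfooted): (ˈbo:n) (ˈsi:) (ˈbor) (ˈnil) (ˈnel) (ˈpob).
Foot heads: 1, 2, 3, 4, 5, 6.
Primary stress on the rightmost head = syllable 6.
Secondary stress on 1, 2, 3, 4, 5: ˌbo:n.ˌsi:.ˌbor.ˌnil.ˌnel.ˈpob.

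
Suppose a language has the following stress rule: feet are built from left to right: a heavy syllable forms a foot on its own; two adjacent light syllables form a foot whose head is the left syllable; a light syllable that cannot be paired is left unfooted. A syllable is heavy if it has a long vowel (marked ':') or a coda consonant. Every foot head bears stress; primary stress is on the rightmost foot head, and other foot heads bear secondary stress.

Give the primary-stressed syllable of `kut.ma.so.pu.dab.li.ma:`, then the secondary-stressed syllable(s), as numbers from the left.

primary 7, secondary 1, 2, 5

Weights: 1 kut H, 2 ma L, 3 so L, 4 pu L, 5 dab H, 6 li L, 7 ma: H.
Parse left to right (heavy = foot alone; LL = one foot; stranded L unfooted): (ˈkut) (ˈma.so) pu (ˈdab) li (ˈma:).
Foot heads: 1, 2, 5, 7.
Primary stress on the rightmost head = syllable 7.
Secondary stress on 1, 2, 5: ˌkut.ˌma.so.pu.ˌdab.li.ˈma:.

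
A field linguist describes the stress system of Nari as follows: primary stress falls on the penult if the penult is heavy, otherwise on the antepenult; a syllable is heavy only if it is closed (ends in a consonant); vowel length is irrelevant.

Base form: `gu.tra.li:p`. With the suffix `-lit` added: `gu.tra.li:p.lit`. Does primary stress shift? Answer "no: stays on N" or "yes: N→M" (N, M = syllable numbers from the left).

Base `gu.tra.li:p` (3 syllables):
  Weights: 1 gu L, 2 tra L, 3 li:p H.
  The penult (syllable 2, tra) is light, so stress falls on the antepenult (syllable 1, gu).
  → primary stress on syllable 1.
Suffixed `gu.tra.li:p.lit` (4 syllables):
  Weights: 2 tra L, 3 li:p H, 4 lit H.
  The penult (syllable 3, li:p) is heavy, so it takes stress.
  → primary stress on syllable 3.

yes: 1→3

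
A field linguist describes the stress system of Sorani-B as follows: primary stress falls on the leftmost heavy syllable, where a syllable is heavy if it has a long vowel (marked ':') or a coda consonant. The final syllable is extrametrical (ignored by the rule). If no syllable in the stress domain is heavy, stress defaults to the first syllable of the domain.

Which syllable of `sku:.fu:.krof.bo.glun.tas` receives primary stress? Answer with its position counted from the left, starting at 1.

The final syllable (6, tas) is extrametrical; the stress domain is syllables 1–5.
Weights: 1 sku: H, 2 fu: H, 3 krof H, 4 bo L, 5 glun H.
Heavy syllables in the domain: 1, 2, 3, 5. The leftmost is syllable 1 (sku:).
Primary stress: syllable 1 → ˈsku:.fu:.krof.bo.glun.tas.

1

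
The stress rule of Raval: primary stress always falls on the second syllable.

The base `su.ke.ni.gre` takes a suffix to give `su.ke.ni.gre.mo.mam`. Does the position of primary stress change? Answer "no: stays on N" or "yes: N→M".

no: stays on 2

Base `su.ke.ni.gre` (4 syllables):
  The word has 4 syllables; the second syllable is syllable 2 (ke).
  → primary stress on syllable 2.
Suffixed `su.ke.ni.gre.mo.mam` (6 syllables):
  The word has 6 syllables; the second syllable is syllable 2 (ke).
  → primary stress on syllable 2.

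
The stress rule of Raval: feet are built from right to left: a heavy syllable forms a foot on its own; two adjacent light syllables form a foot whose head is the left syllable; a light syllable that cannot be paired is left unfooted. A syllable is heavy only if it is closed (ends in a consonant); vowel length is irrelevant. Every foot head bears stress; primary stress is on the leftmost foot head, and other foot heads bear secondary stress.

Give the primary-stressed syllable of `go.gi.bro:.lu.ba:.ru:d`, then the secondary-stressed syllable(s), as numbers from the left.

Weights: 1 go L, 2 gi L, 3 bro: L, 4 lu L, 5 ba: L, 6 ru:d H.
Parse right to left (heavy = foot alone; LL = one foot; stranded L unfooted): go (ˈgi.bro:) (ˈlu.ba:) (ˈru:d).
Foot heads: 2, 4, 6.
Primary stress on the leftmost head = syllable 2.
Secondary stress on 4, 6: go.ˈgi.bro:.ˌlu.ba:.ˌru:d.

primary 2, secondary 4, 6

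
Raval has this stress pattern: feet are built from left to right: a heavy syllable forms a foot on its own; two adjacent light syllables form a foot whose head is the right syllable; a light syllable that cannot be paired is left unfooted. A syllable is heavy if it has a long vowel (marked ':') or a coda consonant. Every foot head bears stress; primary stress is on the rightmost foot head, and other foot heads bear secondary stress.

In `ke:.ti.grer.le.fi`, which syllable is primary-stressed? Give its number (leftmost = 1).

Weights: 1 ke: H, 2 ti L, 3 grer H, 4 le L, 5 fi L.
Parse left to right (heavy = foot alone; LL = one foot; stranded L unfooted): (ˈke:) ti (ˈgrer) (le.ˈfi).
Foot heads: 1, 3, 5.
Primary stress on the rightmost head = syllable 5.
Primary stress: syllable 5 → ke:.ti.grer.le.ˈfi.

5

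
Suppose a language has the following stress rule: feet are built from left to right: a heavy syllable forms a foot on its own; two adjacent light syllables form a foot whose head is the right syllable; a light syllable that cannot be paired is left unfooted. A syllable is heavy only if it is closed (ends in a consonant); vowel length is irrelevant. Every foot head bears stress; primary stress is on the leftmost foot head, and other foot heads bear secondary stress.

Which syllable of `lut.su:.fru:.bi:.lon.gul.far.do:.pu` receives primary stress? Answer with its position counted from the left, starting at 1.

Weights: 1 lut H, 2 su: L, 3 fru: L, 4 bi: L, 5 lon H, 6 gul H, 7 far H, 8 do: L, 9 pu L.
Parse left to right (heavy = foot alone; LL = one foot; stranded L unfooted): (ˈlut) (su:.ˈfru:) bi: (ˈlon) (ˈgul) (ˈfar) (do:.ˈpu).
Foot heads: 1, 3, 5, 6, 7, 9.
Primary stress on the leftmost head = syllable 1.
Primary stress: syllable 1 → ˈlut.su:.fru:.bi:.lon.gul.far.do:.pu.

1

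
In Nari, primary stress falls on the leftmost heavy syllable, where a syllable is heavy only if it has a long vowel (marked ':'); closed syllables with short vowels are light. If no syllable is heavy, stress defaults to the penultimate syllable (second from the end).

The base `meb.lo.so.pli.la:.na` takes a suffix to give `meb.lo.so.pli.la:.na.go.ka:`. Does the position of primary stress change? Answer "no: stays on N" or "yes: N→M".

Base `meb.lo.so.pli.la:.na` (6 syllables):
  Weights: 1 meb L, 2 lo L, 3 so L, 4 pli L, 5 la: H, 6 na L.
  Heavy syllables in the domain: 5. The leftmost is syllable 5 (la:).
  → primary stress on syllable 5.
Suffixed `meb.lo.so.pli.la:.na.go.ka:` (8 syllables):
  Weights: 1 meb L, 2 lo L, 3 so L, 4 pli L, 5 la: H, 6 na L, 7 go L, 8 ka: H.
  Heavy syllables in the domain: 5, 8. The leftmost is syllable 5 (la:).
  → primary stress on syllable 5.

no: stays on 5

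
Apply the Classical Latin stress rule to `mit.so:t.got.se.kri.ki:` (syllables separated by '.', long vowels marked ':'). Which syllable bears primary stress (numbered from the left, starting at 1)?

4

Classical Latin: stress the penult if heavy (long vowel or closed), else the antepenult.
Weights: 4 se L, 5 kri L, 6 ki: H.
The penult (syllable 5, kri) is light, so stress falls on the antepenult (syllable 4, se).
Stress on syllable 4: mit.so:t.got.ˈse.kri.ki:.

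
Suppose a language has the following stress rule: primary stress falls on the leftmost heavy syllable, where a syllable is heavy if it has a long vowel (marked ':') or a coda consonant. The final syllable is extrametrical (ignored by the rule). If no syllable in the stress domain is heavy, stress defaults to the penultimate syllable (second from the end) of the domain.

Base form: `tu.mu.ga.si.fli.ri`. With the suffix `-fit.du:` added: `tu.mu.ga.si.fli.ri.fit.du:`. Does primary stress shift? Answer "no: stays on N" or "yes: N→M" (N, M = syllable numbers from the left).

yes: 4→7

Base `tu.mu.ga.si.fli.ri` (6 syllables):
  The final syllable (6, ri) is extrametrical; the stress domain is syllables 1–5.
  Weights: 1 tu L, 2 mu L, 3 ga L, 4 si L, 5 fli L.
  No heavy syllable in the domain; default to the penultimate syllable (second from the end) of the domain = syllable 4.
  → primary stress on syllable 4.
Suffixed `tu.mu.ga.si.fli.ri.fit.du:` (8 syllables):
  The final syllable (8, du:) is extrametrical; the stress domain is syllables 1–7.
  Weights: 1 tu L, 2 mu L, 3 ga L, 4 si L, 5 fli L, 6 ri L, 7 fit H.
  Heavy syllables in the domain: 7. The leftmost is syllable 7 (fit).
  → primary stress on syllable 7.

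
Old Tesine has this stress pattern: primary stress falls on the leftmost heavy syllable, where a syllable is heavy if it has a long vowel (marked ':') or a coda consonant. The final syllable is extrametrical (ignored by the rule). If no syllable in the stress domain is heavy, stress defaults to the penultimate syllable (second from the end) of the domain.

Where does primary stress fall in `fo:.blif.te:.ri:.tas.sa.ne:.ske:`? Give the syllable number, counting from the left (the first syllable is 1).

The final syllable (8, ske:) is extrametrical; the stress domain is syllables 1–7.
Weights: 1 fo: H, 2 blif H, 3 te: H, 4 ri: H, 5 tas H, 6 sa L, 7 ne: H.
Heavy syllables in the domain: 1, 2, 3, 4, 5, 7. The leftmost is syllable 1 (fo:).
Primary stress: syllable 1 → ˈfo:.blif.te:.ri:.tas.sa.ne:.ske:.

1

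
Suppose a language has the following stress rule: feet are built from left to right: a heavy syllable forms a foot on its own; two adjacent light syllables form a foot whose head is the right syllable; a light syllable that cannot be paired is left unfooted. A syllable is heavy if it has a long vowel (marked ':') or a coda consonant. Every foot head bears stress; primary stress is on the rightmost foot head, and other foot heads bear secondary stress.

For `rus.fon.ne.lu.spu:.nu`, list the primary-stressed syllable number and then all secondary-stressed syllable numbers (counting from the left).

Weights: 1 rus H, 2 fon H, 3 ne L, 4 lu L, 5 spu: H, 6 nu L.
Parse left to right (heavy = foot alone; LL = one foot; stranded L unfooted): (ˈrus) (ˈfon) (ne.ˈlu) (ˈspu:) nu.
Foot heads: 1, 2, 4, 5.
Primary stress on the rightmost head = syllable 5.
Secondary stress on 1, 2, 4: ˌrus.ˌfon.ne.ˌlu.ˈspu:.nu.

primary 5, secondary 1, 2, 4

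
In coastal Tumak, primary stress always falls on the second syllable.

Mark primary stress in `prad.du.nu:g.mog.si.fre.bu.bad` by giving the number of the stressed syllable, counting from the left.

2

The word has 8 syllables; the second syllable is syllable 2 (du).
Primary stress: syllable 2 → prad.ˈdu.nu:g.mog.si.fre.bu.bad.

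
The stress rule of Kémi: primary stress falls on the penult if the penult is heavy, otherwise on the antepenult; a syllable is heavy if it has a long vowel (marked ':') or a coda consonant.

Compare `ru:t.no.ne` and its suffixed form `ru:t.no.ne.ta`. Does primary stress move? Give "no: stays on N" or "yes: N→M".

yes: 1→2

Base `ru:t.no.ne` (3 syllables):
  Weights: 1 ru:t H, 2 no L, 3 ne L.
  The penult (syllable 2, no) is light, so stress falls on the antepenult (syllable 1, ru:t).
  → primary stress on syllable 1.
Suffixed `ru:t.no.ne.ta` (4 syllables):
  Weights: 2 no L, 3 ne L, 4 ta L.
  The penult (syllable 3, ne) is light, so stress falls on the antepenult (syllable 2, no).
  → primary stress on syllable 2.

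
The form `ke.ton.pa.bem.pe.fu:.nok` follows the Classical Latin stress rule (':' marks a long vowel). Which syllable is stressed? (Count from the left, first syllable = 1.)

Classical Latin: stress the penult if heavy (long vowel or closed), else the antepenult.
Weights: 5 pe L, 6 fu: H, 7 nok H.
The penult (syllable 6, fu:) is heavy, so it takes stress.
Stress on syllable 6: ke.ton.pa.bem.pe.ˈfu:.nok.

6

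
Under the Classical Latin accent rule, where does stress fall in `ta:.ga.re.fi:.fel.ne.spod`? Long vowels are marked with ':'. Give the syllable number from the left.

5

Classical Latin: stress the penult if heavy (long vowel or closed), else the antepenult.
Weights: 5 fel H, 6 ne L, 7 spod H.
The penult (syllable 6, ne) is light, so stress falls on the antepenult (syllable 5, fel).
Stress on syllable 5: ta:.ga.re.fi:.ˈfel.ne.spod.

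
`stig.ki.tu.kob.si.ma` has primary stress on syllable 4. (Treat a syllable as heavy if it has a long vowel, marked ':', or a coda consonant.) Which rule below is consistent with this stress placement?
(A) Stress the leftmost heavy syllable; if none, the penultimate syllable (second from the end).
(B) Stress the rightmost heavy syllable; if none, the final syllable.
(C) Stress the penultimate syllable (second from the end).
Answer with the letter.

Rule A → syllable 1 (observed: 4).
Rule B → syllable 4 ✓.
Rule C → syllable 5 (observed: 4).

B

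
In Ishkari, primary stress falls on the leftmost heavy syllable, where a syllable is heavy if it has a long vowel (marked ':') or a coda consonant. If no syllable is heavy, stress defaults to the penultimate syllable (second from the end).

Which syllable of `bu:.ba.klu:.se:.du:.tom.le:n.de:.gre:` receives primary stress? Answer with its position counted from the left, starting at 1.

1

Weights: 1 bu: H, 2 ba L, 3 klu: H, 4 se: H, 5 du: H, 6 tom H, 7 le:n H, 8 de: H, 9 gre: H.
Heavy syllables in the domain: 1, 3, 4, 5, 6, 7, 8, 9. The leftmost is syllable 1 (bu:).
Primary stress: syllable 1 → ˈbu:.ba.klu:.se:.du:.tom.le:n.de:.gre:.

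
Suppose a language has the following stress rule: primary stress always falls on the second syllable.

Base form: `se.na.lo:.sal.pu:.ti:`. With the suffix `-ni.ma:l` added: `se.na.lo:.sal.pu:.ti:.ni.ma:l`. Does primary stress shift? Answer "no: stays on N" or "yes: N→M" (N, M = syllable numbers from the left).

no: stays on 2

Base `se.na.lo:.sal.pu:.ti:` (6 syllables):
  The word has 6 syllables; the second syllable is syllable 2 (na).
  → primary stress on syllable 2.
Suffixed `se.na.lo:.sal.pu:.ti:.ni.ma:l` (8 syllables):
  The word has 8 syllables; the second syllable is syllable 2 (na).
  → primary stress on syllable 2.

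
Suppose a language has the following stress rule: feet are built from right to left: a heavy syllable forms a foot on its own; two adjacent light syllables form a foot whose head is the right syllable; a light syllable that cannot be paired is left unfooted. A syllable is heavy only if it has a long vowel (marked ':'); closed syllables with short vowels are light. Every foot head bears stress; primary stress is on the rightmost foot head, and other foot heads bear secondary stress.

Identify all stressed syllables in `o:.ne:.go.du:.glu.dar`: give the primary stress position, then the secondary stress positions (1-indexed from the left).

Weights: 1 o: H, 2 ne: H, 3 go L, 4 du: H, 5 glu L, 6 dar L.
Parse right to left (heavy = foot alone; LL = one foot; stranded L unfooted): (ˈo:) (ˈne:) go (ˈdu:) (glu.ˈdar).
Foot heads: 1, 2, 4, 6.
Primary stress on the rightmost head = syllable 6.
Secondary stress on 1, 2, 4: ˌo:.ˌne:.go.ˌdu:.glu.ˈdar.

primary 6, secondary 1, 2, 4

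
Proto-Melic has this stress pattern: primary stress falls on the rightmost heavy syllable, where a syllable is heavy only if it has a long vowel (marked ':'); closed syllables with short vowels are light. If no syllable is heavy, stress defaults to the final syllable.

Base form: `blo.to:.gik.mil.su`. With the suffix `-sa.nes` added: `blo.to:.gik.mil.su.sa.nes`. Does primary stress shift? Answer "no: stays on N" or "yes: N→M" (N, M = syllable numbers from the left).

no: stays on 2

Base `blo.to:.gik.mil.su` (5 syllables):
  Weights: 1 blo L, 2 to: H, 3 gik L, 4 mil L, 5 su L.
  Heavy syllables in the domain: 2. The rightmost is syllable 2 (to:).
  → primary stress on syllable 2.
Suffixed `blo.to:.gik.mil.su.sa.nes` (7 syllables):
  Weights: 1 blo L, 2 to: H, 3 gik L, 4 mil L, 5 su L, 6 sa L, 7 nes L.
  Heavy syllables in the domain: 2. The rightmost is syllable 2 (to:).
  → primary stress on syllable 2.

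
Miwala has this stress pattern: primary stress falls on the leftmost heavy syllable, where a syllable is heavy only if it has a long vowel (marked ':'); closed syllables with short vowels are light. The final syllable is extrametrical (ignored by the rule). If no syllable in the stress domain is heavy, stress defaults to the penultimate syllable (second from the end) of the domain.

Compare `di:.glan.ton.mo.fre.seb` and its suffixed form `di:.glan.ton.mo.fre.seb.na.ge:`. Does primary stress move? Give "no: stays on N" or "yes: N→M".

no: stays on 1

Base `di:.glan.ton.mo.fre.seb` (6 syllables):
  The final syllable (6, seb) is extrametrical; the stress domain is syllables 1–5.
  Weights: 1 di: H, 2 glan L, 3 ton L, 4 mo L, 5 fre L.
  Heavy syllables in the domain: 1. The leftmost is syllable 1 (di:).
  → primary stress on syllable 1.
Suffixed `di:.glan.ton.mo.fre.seb.na.ge:` (8 syllables):
  The final syllable (8, ge:) is extrametrical; the stress domain is syllables 1–7.
  Weights: 1 di: H, 2 glan L, 3 ton L, 4 mo L, 5 fre L, 6 seb L, 7 na L.
  Heavy syllables in the domain: 1. The leftmost is syllable 1 (di:).
  → primary stress on syllable 1.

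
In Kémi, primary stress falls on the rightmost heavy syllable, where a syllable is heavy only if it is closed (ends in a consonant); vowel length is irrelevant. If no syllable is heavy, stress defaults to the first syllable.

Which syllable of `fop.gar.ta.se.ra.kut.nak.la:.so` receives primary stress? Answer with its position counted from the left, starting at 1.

7

Weights: 1 fop H, 2 gar H, 3 ta L, 4 se L, 5 ra L, 6 kut H, 7 nak H, 8 la: L, 9 so L.
Heavy syllables in the domain: 1, 2, 6, 7. The rightmost is syllable 7 (nak).
Primary stress: syllable 7 → fop.gar.ta.se.ra.kut.ˈnak.la:.so.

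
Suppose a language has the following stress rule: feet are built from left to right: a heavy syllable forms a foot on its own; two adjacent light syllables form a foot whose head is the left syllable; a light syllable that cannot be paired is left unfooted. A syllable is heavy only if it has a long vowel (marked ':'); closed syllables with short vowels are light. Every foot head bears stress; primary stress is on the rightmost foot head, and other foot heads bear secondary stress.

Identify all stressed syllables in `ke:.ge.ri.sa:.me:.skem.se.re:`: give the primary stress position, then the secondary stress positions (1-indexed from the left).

primary 8, secondary 1, 2, 4, 5, 6

Weights: 1 ke: H, 2 ge L, 3 ri L, 4 sa: H, 5 me: H, 6 skem L, 7 se L, 8 re: H.
Parse left to right (heavy = foot alone; LL = one foot; stranded L unfooted): (ˈke:) (ˈge.ri) (ˈsa:) (ˈme:) (ˈskem.se) (ˈre:).
Foot heads: 1, 2, 4, 5, 6, 8.
Primary stress on the rightmost head = syllable 8.
Secondary stress on 1, 2, 4, 5, 6: ˌke:.ˌge.ri.ˌsa:.ˌme:.ˌskem.se.ˈre:.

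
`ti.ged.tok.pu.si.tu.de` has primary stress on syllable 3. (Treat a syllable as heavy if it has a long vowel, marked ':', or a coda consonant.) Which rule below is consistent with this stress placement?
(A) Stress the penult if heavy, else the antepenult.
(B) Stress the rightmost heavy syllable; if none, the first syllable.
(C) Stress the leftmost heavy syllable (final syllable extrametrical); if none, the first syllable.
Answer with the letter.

Rule A → syllable 5 (observed: 3).
Rule B → syllable 3 ✓.
Rule C → syllable 2 (observed: 3).

B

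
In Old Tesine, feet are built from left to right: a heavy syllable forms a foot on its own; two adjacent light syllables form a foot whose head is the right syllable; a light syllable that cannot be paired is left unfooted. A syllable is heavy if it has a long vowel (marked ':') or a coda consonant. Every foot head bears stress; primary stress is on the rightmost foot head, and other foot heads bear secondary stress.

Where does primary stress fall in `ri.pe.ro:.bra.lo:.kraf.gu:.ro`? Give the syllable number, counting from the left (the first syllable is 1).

7

Weights: 1 ri L, 2 pe L, 3 ro: H, 4 bra L, 5 lo: H, 6 kraf H, 7 gu: H, 8 ro L.
Parse left to right (heavy = foot alone; LL = one foot; stranded L unfooted): (ri.ˈpe) (ˈro:) bra (ˈlo:) (ˈkraf) (ˈgu:) ro.
Foot heads: 2, 3, 5, 6, 7.
Primary stress on the rightmost head = syllable 7.
Primary stress: syllable 7 → ri.pe.ro:.bra.lo:.kraf.ˈgu:.ro.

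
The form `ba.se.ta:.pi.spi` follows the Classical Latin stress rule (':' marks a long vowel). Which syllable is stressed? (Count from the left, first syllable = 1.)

Classical Latin: stress the penult if heavy (long vowel or closed), else the antepenult.
Weights: 3 ta: H, 4 pi L, 5 spi L.
The penult (syllable 4, pi) is light, so stress falls on the antepenult (syllable 3, ta:).
Stress on syllable 3: ba.se.ˈta:.pi.spi.

3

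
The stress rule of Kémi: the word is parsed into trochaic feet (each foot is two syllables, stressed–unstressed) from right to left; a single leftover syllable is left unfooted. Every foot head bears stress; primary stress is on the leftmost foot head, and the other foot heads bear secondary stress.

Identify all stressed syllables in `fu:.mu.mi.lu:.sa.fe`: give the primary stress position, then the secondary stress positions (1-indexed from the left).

Parse right to left into trochaic (ˈσσ) feet: (ˈfu:.mu) (ˈmi.lu:) (ˈsa.fe).
Foot heads (stressed positions): 1, 3, 5.
End Rule Leftmost: primary stress on the leftmost head = syllable 1.
Secondary stress on 3, 5: ˈfu:.mu.ˌmi.lu:.ˌsa.fe.

primary 1, secondary 3, 5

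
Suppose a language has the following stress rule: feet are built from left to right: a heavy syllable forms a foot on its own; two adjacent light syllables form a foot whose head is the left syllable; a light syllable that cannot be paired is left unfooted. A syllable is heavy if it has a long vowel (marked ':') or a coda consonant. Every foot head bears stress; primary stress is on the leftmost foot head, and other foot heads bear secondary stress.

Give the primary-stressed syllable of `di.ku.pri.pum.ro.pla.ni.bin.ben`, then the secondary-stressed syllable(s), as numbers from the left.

Weights: 1 di L, 2 ku L, 3 pri L, 4 pum H, 5 ro L, 6 pla L, 7 ni L, 8 bin H, 9 ben H.
Parse left to right (heavy = foot alone; LL = one foot; stranded L unfooted): (ˈdi.ku) pri (ˈpum) (ˈro.pla) ni (ˈbin) (ˈben).
Foot heads: 1, 4, 5, 8, 9.
Primary stress on the leftmost head = syllable 1.
Secondary stress on 4, 5, 8, 9: ˈdi.ku.pri.ˌpum.ˌro.pla.ni.ˌbin.ˌben.

primary 1, secondary 4, 5, 8, 9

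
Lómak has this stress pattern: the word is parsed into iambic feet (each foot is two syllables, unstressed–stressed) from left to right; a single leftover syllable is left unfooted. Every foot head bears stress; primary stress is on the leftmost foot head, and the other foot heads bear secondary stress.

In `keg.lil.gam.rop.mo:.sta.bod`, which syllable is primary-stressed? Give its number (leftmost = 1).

Parse left to right into iambic (σˈσ) feet: (keg.ˈlil) (gam.ˈrop) (mo:.ˈsta) bod. Syllable 7 is left unfooted.
Foot heads (stressed positions): 2, 4, 6.
End Rule Leftmost: primary stress on the leftmost head = syllable 2.
Primary stress: syllable 2 → keg.ˈlil.gam.rop.mo:.sta.bod.

2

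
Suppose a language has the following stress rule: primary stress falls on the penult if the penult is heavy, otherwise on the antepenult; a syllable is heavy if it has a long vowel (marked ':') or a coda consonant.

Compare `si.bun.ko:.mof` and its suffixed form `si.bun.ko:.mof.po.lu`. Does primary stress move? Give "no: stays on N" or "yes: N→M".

yes: 3→4

Base `si.bun.ko:.mof` (4 syllables):
  Weights: 2 bun H, 3 ko: H, 4 mof H.
  The penult (syllable 3, ko:) is heavy, so it takes stress.
  → primary stress on syllable 3.
Suffixed `si.bun.ko:.mof.po.lu` (6 syllables):
  Weights: 4 mof H, 5 po L, 6 lu L.
  The penult (syllable 5, po) is light, so stress falls on the antepenult (syllable 4, mof).
  → primary stress on syllable 4.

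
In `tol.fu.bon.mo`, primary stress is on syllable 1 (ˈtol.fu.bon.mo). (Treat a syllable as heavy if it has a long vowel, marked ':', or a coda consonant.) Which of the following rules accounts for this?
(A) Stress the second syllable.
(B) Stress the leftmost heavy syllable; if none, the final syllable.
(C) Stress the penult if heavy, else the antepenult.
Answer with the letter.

Rule A → syllable 2 (observed: 1).
Rule B → syllable 1 ✓.
Rule C → syllable 3 (observed: 1).

B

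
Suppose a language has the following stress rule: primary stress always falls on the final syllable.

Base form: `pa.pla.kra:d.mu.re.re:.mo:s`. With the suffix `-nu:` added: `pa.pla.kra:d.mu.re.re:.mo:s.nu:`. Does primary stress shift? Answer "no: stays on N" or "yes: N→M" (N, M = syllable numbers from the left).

yes: 7→8

Base `pa.pla.kra:d.mu.re.re:.mo:s` (7 syllables):
  The word has 7 syllables; the final syllable is syllable 7 (mo:s).
  → primary stress on syllable 7.
Suffixed `pa.pla.kra:d.mu.re.re:.mo:s.nu:` (8 syllables):
  The word has 8 syllables; the final syllable is syllable 8 (nu:).
  → primary stress on syllable 8.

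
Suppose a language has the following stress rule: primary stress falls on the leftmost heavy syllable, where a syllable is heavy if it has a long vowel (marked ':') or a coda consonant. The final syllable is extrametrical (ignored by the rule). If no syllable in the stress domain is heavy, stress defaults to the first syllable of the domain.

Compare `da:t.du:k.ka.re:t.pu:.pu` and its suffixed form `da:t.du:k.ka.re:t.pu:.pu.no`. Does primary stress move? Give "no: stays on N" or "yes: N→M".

Base `da:t.du:k.ka.re:t.pu:.pu` (6 syllables):
  The final syllable (6, pu) is extrametrical; the stress domain is syllables 1–5.
  Weights: 1 da:t H, 2 du:k H, 3 ka L, 4 re:t H, 5 pu: H.
  Heavy syllables in the domain: 1, 2, 4, 5. The leftmost is syllable 1 (da:t).
  → primary stress on syllable 1.
Suffixed `da:t.du:k.ka.re:t.pu:.pu.no` (7 syllables):
  The final syllable (7, no) is extrametrical; the stress domain is syllables 1–6.
  Weights: 1 da:t H, 2 du:k H, 3 ka L, 4 re:t H, 5 pu: H, 6 pu L.
  Heavy syllables in the domain: 1, 2, 4, 5. The leftmost is syllable 1 (da:t).
  → primary stress on syllable 1.

no: stays on 1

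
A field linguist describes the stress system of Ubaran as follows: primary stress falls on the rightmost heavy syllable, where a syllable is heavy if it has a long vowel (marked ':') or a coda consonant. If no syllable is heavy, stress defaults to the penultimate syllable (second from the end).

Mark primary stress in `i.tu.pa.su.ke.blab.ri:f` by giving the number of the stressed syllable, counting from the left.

7

Weights: 1 i L, 2 tu L, 3 pa L, 4 su L, 5 ke L, 6 blab H, 7 ri:f H.
Heavy syllables in the domain: 6, 7. The rightmost is syllable 7 (ri:f).
Primary stress: syllable 7 → i.tu.pa.su.ke.blab.ˈri:f.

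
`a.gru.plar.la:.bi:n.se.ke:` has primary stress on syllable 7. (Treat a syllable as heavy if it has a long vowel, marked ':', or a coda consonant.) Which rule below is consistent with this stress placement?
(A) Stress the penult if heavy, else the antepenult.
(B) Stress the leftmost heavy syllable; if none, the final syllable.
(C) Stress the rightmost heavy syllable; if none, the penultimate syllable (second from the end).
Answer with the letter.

Rule A → syllable 5 (observed: 7).
Rule B → syllable 3 (observed: 7).
Rule C → syllable 7 ✓.

C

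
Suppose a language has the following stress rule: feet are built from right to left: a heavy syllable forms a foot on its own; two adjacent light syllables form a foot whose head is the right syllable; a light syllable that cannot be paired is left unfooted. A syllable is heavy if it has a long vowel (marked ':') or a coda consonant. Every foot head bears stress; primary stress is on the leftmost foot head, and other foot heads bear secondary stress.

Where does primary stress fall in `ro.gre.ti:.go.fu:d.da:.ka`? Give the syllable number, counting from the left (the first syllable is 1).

Weights: 1 ro L, 2 gre L, 3 ti: H, 4 go L, 5 fu:d H, 6 da: H, 7 ka L.
Parse right to left (heavy = foot alone; LL = one foot; stranded L unfooted): (ro.ˈgre) (ˈti:) go (ˈfu:d) (ˈda:) ka.
Foot heads: 2, 3, 5, 6.
Primary stress on the leftmost head = syllable 2.
Primary stress: syllable 2 → ro.ˈgre.ti:.go.fu:d.da:.ka.

2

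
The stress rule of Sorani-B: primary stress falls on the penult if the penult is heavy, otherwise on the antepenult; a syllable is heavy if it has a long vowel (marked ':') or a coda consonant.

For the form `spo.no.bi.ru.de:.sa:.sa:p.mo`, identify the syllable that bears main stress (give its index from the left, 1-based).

7

Weights: 6 sa: H, 7 sa:p H, 8 mo L.
The penult (syllable 7, sa:p) is heavy, so it takes stress.
Primary stress: syllable 7 → spo.no.bi.ru.de:.sa:.ˈsa:p.mo.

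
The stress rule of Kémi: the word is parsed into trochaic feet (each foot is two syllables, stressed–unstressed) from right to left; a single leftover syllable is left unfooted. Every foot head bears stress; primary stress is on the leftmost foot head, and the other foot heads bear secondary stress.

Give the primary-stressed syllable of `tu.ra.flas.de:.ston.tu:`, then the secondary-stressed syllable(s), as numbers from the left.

primary 1, secondary 3, 5

Parse right to left into trochaic (ˈσσ) feet: (ˈtu.ra) (ˈflas.de:) (ˈston.tu:).
Foot heads (stressed positions): 1, 3, 5.
End Rule Leftmost: primary stress on the leftmost head = syllable 1.
Secondary stress on 3, 5: ˈtu.ra.ˌflas.de:.ˌston.tu:.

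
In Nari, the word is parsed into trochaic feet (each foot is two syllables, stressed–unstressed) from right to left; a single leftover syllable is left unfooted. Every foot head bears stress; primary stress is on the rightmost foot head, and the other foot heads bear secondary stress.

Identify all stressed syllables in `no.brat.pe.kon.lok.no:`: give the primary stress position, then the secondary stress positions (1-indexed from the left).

primary 5, secondary 1, 3

Parse right to left into trochaic (ˈσσ) feet: (ˈno.brat) (ˈpe.kon) (ˈlok.no:).
Foot heads (stressed positions): 1, 3, 5.
End Rule Rightmost: primary stress on the rightmost head = syllable 5.
Secondary stress on 1, 3: ˌno.brat.ˌpe.kon.ˈlok.no:.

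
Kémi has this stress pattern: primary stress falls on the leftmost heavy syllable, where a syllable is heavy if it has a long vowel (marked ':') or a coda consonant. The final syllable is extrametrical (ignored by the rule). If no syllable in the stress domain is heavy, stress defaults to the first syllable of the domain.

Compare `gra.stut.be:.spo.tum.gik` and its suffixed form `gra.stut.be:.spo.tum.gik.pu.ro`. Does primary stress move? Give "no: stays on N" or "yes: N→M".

Base `gra.stut.be:.spo.tum.gik` (6 syllables):
  The final syllable (6, gik) is extrametrical; the stress domain is syllables 1–5.
  Weights: 1 gra L, 2 stut H, 3 be: H, 4 spo L, 5 tum H.
  Heavy syllables in the domain: 2, 3, 5. The leftmost is syllable 2 (stut).
  → primary stress on syllable 2.
Suffixed `gra.stut.be:.spo.tum.gik.pu.ro` (8 syllables):
  The final syllable (8, ro) is extrametrical; the stress domain is syllables 1–7.
  Weights: 1 gra L, 2 stut H, 3 be: H, 4 spo L, 5 tum H, 6 gik H, 7 pu L.
  Heavy syllables in the domain: 2, 3, 5, 6. The leftmost is syllable 2 (stut).
  → primary stress on syllable 2.

no: stays on 2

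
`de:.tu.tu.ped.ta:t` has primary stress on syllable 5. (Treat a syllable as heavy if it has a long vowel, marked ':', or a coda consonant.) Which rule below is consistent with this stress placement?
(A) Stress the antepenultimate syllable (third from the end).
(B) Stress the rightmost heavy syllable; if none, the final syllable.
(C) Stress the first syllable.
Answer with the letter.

Rule A → syllable 3 (observed: 5).
Rule B → syllable 5 ✓.
Rule C → syllable 1 (observed: 5).

B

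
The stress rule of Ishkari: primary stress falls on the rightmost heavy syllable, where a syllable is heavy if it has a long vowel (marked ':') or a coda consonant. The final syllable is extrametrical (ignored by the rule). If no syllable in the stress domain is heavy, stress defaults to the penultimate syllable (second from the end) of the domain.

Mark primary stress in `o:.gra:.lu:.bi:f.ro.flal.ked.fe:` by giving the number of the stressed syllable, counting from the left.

7

The final syllable (8, fe:) is extrametrical; the stress domain is syllables 1–7.
Weights: 1 o: H, 2 gra: H, 3 lu: H, 4 bi:f H, 5 ro L, 6 flal H, 7 ked H.
Heavy syllables in the domain: 1, 2, 3, 4, 6, 7. The rightmost is syllable 7 (ked).
Primary stress: syllable 7 → o:.gra:.lu:.bi:f.ro.flal.ˈked.fe:.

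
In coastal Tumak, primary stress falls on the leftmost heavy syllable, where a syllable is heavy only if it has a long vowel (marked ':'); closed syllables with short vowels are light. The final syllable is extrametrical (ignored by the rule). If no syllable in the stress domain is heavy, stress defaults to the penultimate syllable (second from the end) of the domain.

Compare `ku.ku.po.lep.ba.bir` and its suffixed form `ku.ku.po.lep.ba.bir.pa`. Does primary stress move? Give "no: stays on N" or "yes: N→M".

Base `ku.ku.po.lep.ba.bir` (6 syllables):
  The final syllable (6, bir) is extrametrical; the stress domain is syllables 1–5.
  Weights: 1 ku L, 2 ku L, 3 po L, 4 lep L, 5 ba L.
  No heavy syllable in the domain; default to the penultimate syllable (second from the end) of the domain = syllable 4.
  → primary stress on syllable 4.
Suffixed `ku.ku.po.lep.ba.bir.pa` (7 syllables):
  The final syllable (7, pa) is extrametrical; the stress domain is syllables 1–6.
  Weights: 1 ku L, 2 ku L, 3 po L, 4 lep L, 5 ba L, 6 bir L.
  No heavy syllable in the domain; default to the penultimate syllable (second from the end) of the domain = syllable 5.
  → primary stress on syllable 5.

yes: 4→5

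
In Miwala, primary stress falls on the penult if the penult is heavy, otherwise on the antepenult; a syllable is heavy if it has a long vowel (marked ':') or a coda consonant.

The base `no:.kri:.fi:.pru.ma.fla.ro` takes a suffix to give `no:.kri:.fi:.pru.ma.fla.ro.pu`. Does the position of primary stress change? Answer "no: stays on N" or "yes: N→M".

Base `no:.kri:.fi:.pru.ma.fla.ro` (7 syllables):
  Weights: 5 ma L, 6 fla L, 7 ro L.
  The penult (syllable 6, fla) is light, so stress falls on the antepenult (syllable 5, ma).
  → primary stress on syllable 5.
Suffixed `no:.kri:.fi:.pru.ma.fla.ro.pu` (8 syllables):
  Weights: 6 fla L, 7 ro L, 8 pu L.
  The penult (syllable 7, ro) is light, so stress falls on the antepenult (syllable 6, fla).
  → primary stress on syllable 6.

yes: 5→6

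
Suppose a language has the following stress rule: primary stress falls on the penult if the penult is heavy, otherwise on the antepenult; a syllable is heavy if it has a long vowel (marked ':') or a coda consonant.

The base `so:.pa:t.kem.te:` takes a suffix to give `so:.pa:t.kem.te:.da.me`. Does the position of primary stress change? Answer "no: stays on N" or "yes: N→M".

Base `so:.pa:t.kem.te:` (4 syllables):
  Weights: 2 pa:t H, 3 kem H, 4 te: H.
  The penult (syllable 3, kem) is heavy, so it takes stress.
  → primary stress on syllable 3.
Suffixed `so:.pa:t.kem.te:.da.me` (6 syllables):
  Weights: 4 te: H, 5 da L, 6 me L.
  The penult (syllable 5, da) is light, so stress falls on the antepenult (syllable 4, te:).
  → primary stress on syllable 4.

yes: 3→4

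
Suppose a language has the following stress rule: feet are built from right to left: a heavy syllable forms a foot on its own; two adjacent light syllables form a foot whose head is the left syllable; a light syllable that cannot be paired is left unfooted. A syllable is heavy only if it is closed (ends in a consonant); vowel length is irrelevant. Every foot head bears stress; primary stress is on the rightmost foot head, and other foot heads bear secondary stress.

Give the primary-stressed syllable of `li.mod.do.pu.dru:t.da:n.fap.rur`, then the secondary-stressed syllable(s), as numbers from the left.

Weights: 1 li L, 2 mod H, 3 do L, 4 pu L, 5 dru:t H, 6 da:n H, 7 fap H, 8 rur H.
Parse right to left (heavy = foot alone; LL = one foot; stranded L unfooted): li (ˈmod) (ˈdo.pu) (ˈdru:t) (ˈda:n) (ˈfap) (ˈrur).
Foot heads: 2, 3, 5, 6, 7, 8.
Primary stress on the rightmost head = syllable 8.
Secondary stress on 2, 3, 5, 6, 7: li.ˌmod.ˌdo.pu.ˌdru:t.ˌda:n.ˌfap.ˈrur.

primary 8, secondary 2, 3, 5, 6, 7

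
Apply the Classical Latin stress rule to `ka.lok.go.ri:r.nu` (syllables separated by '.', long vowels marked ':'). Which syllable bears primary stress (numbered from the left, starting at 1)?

4

Classical Latin: stress the penult if heavy (long vowel or closed), else the antepenult.
Weights: 3 go L, 4 ri:r H, 5 nu L.
The penult (syllable 4, ri:r) is heavy, so it takes stress.
Stress on syllable 4: ka.lok.go.ˈri:r.nu.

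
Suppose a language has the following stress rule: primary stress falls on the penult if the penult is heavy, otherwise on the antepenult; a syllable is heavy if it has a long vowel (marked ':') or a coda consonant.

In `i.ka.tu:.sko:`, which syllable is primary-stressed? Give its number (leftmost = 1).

Weights: 2 ka L, 3 tu: H, 4 sko: H.
The penult (syllable 3, tu:) is heavy, so it takes stress.
Primary stress: syllable 3 → i.ka.ˈtu:.sko:.

3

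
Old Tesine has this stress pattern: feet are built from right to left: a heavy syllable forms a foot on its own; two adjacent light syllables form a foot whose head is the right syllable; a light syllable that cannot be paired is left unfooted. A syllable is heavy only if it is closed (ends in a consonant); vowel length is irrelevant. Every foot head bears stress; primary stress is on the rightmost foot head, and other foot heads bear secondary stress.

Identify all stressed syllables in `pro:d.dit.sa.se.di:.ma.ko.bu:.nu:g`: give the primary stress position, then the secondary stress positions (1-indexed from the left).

primary 9, secondary 1, 2, 4, 6, 8

Weights: 1 pro:d H, 2 dit H, 3 sa L, 4 se L, 5 di: L, 6 ma L, 7 ko L, 8 bu: L, 9 nu:g H.
Parse right to left (heavy = foot alone; LL = one foot; stranded L unfooted): (ˈpro:d) (ˈdit) (sa.ˈse) (di:.ˈma) (ko.ˈbu:) (ˈnu:g).
Foot heads: 1, 2, 4, 6, 8, 9.
Primary stress on the rightmost head = syllable 9.
Secondary stress on 1, 2, 4, 6, 8: ˌpro:d.ˌdit.sa.ˌse.di:.ˌma.ko.ˌbu:.ˈnu:g.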